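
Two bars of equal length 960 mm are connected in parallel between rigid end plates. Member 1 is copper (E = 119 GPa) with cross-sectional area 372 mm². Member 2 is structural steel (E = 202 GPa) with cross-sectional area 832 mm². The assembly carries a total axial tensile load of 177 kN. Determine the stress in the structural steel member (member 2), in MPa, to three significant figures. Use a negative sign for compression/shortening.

168 MPa

Equal strain + equilibrium ⇒ each member carries load in proportion to AE: A₁E₁ = 44270000 N, A₂E₂ = 168100000 N, ΣAE = 212300000 N.
σ₂ = P·E₂/ΣAE = 177000·202000/212300000 = 168.4 MPa.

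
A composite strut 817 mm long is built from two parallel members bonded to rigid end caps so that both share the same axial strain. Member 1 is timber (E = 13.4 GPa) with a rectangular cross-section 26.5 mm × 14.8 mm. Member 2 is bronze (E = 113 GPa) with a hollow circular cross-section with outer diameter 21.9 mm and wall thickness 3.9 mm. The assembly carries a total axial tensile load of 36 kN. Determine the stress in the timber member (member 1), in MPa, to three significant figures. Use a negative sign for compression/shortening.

16.0 MPa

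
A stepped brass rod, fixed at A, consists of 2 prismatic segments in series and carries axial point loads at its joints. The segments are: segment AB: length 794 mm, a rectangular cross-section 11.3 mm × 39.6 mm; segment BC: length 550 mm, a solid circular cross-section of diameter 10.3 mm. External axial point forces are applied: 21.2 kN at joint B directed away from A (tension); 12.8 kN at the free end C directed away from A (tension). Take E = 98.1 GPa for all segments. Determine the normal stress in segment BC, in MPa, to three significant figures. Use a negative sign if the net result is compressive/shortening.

Internal axial forces (sectioning from the free end, tension +): N_BC = 12.8 kN, N_AB = 34 kN.
A_BC = 83.32 mm².
σ_BC = N_BC/A_BC = 12800/83.32 = 153.6 MPa.

154 MPa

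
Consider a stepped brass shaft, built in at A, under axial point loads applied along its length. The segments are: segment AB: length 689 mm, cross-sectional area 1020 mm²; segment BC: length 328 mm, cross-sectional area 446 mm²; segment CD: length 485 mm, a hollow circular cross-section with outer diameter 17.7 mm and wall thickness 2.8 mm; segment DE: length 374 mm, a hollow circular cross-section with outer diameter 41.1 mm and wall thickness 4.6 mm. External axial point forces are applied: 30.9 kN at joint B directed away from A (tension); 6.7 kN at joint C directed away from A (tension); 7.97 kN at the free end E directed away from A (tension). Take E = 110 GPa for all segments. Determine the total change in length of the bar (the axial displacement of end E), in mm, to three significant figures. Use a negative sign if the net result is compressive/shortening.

Internal axial forces (sectioning from the free end, tension +): N_DE = 7.97 kN, N_CD = 7.97 kN, N_BC = 14.67 kN, N_AB = 45.57 kN.
A_CD = 131.1 mm².
A_DE = 527.5 mm².
δ_AB = 45570·689/(1020·110000) = 0.2798 mm
δ_BC = 14670·328/(446·110000) = 0.09808 mm
δ_CD = 7970·485/(131.1·110000) = 0.2681 mm
δ_DE = 7970·374/(527.5·110000) = 0.05137 mm
δ = Σδ_i = 0.6974 mm.

0.697 mm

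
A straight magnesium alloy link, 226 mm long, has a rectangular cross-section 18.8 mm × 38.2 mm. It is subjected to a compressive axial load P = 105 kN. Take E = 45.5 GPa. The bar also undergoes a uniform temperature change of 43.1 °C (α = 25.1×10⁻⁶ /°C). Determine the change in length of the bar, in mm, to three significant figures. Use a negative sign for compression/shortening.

-0.482 mm

A = 718.2 mm².
δ_mech = NL/(AE) = -105000·226/(718.2·45500) = -0.7262 mm.
δ_thermal = αLΔT = 25.1e-6·226·43.1 = 0.2445 mm.
δ = δ_mech + δ_thermal = -0.4817 mm.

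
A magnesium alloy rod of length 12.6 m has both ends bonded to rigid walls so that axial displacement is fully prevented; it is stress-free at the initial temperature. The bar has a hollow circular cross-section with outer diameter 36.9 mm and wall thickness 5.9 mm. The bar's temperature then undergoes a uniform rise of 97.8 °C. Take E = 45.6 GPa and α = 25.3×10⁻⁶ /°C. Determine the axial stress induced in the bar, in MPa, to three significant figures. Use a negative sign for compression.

Free thermal expansion αLΔT = 25.3e-6 · 12600 · 97.8 = 31.18 mm.
The walls impose strain ε = −(31.18)/12600 = -2.4743e-03; σ = Eε = 45600 · -2.4743e-03 = -112.8 MPa.

-113 MPa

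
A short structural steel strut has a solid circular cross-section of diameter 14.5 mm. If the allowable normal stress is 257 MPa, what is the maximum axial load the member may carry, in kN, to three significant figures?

42.4 kN

A = 165.1 mm².
P_max = σ_allow · A = 257 · 165.1 = 42440 N = 42.44 kN.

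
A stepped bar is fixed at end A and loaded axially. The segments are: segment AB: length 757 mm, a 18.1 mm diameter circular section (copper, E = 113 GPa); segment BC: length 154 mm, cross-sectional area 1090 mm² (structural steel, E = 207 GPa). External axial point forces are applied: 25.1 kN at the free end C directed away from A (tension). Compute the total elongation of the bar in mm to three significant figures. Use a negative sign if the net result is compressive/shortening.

0.671 mm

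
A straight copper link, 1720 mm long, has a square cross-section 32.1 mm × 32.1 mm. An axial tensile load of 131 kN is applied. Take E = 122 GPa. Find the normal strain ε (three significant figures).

0.00104

A = 1030 mm².
σ = N/A = 127.1 MPa; ε = σ/E = 127.1/122000 = 1.042e-03.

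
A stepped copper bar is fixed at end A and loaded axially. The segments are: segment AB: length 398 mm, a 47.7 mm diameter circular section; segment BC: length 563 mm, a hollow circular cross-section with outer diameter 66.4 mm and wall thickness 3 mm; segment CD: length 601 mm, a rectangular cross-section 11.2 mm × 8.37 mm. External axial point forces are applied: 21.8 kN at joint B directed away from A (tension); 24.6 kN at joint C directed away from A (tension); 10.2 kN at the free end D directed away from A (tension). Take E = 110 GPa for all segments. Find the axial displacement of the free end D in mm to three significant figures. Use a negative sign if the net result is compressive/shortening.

Internal axial forces (sectioning from the free end, tension +): N_CD = 10.2 kN, N_BC = 34.8 kN, N_AB = 56.6 kN.
A_AB = 1787 mm².
A_BC = 597.5 mm².
A_CD = 93.74 mm².
δ_AB = 56600·398/(1787·110000) = 0.1146 mm
δ_BC = 34800·563/(597.5·110000) = 0.2981 mm
δ_CD = 10200·601/(93.74·110000) = 0.5945 mm
δ = Σδ_i = 1.007 mm.

1.01 mm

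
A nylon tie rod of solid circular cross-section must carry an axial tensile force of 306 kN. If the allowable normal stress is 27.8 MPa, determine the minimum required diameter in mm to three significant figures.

118 mm

Required area A ≥ P/σ_allow = 306000/27.8 = 11010 mm².
For a solid circular section, d ≥ √(4A/π) = 118.4 mm.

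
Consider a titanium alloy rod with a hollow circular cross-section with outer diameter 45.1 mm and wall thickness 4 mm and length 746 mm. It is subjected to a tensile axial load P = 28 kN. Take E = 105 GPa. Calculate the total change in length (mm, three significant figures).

A = 516.5 mm².
δ_mech = NL/(AE) = 28000·746/(516.5·105000) = 0.3852 mm.

0.385 mm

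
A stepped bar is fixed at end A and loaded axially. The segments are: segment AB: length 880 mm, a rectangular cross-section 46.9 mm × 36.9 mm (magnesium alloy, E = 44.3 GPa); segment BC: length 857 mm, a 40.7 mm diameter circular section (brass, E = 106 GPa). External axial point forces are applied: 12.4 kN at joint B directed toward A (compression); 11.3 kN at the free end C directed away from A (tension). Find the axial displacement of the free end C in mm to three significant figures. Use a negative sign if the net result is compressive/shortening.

Internal axial forces (sectioning from the free end, tension +): N_BC = 11.3 kN, N_AB = -1.1 kN.
A_AB = 1731 mm².
A_BC = 1301 mm².
δ_AB = -1100·880/(1731·44300) = -0.01263 mm
δ_BC = 11300·857/(1301·106000) = 0.07022 mm
δ = Σδ_i = 0.0576 mm.

0.0576 mm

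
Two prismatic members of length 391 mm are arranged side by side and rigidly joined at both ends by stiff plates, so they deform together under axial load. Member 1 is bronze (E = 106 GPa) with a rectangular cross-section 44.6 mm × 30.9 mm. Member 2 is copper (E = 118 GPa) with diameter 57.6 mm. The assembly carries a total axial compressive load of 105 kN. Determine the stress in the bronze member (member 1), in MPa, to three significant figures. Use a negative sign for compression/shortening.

A_1 = 1378 mm².
A_2 = 2606 mm².
Equal strain + equilibrium ⇒ each member carries load in proportion to AE: A₁E₁ = 146100000 N, A₂E₂ = 307500000 N, ΣAE = 453600000 N.
σ₁ = P·E₁/ΣAE = -105000·106000/453600000 = -24.54 MPa.

-24.5 MPa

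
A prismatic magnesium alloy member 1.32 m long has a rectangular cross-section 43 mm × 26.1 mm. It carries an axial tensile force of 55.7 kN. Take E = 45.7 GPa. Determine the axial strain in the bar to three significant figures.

0.00109

A = 1122 mm².
σ = N/A = 49.63 MPa; ε = σ/E = 49.63/45700 = 1.086e-03.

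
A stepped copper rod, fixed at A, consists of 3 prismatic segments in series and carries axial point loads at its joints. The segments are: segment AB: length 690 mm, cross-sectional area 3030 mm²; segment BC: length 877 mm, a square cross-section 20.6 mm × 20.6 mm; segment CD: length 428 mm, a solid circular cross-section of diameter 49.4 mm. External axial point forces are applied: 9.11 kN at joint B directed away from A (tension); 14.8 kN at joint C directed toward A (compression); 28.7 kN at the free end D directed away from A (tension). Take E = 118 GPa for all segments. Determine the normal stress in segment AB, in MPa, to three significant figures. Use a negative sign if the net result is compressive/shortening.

7.59 MPa

Internal axial forces (sectioning from the free end, tension +): N_CD = 28.7 kN, N_BC = 13.9 kN, N_AB = 23.01 kN.
σ_AB = N_AB/A_AB = 23010/3030 = 7.594 MPa.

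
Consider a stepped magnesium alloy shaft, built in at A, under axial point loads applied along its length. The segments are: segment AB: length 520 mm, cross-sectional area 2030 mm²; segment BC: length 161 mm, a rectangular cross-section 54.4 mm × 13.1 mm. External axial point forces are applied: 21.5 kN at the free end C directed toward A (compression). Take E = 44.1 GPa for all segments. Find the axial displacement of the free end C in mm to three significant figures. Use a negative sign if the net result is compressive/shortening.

-0.235 mm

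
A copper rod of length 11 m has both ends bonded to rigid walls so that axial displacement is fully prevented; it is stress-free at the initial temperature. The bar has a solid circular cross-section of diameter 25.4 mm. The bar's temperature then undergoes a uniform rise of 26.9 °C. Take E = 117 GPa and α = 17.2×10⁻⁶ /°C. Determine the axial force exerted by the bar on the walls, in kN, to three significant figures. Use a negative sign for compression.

Free thermal expansion αLΔT = 17.2e-6 · 11000 · 26.9 = 5.089 mm.
The walls impose strain ε = −(5.089)/11000 = -4.6268e-04; σ = Eε = 117000 · -4.6268e-04 = -54.13 MPa.
Wall reaction R = σ·A = -54.13·506.7 = -27430 N = -27.43 kN.

-27.4 kN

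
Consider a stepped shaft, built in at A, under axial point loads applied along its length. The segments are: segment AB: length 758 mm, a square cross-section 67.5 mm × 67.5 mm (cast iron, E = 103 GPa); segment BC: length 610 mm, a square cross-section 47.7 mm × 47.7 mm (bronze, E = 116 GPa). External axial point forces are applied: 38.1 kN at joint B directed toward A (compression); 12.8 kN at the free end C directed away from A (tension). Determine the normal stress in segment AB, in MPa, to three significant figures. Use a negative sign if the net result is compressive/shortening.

Internal axial forces (sectioning from the free end, tension +): N_BC = 12.8 kN, N_AB = -25.3 kN.
A_AB = 4556 mm².
σ_AB = N_AB/A_AB = -25300/4556 = -5.553 MPa.

-5.55 MPa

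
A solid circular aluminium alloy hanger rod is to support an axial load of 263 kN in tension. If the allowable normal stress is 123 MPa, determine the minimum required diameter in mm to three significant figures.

52.2 mm

Required area A ≥ P/σ_allow = 263000/123 = 2138 mm².
For a solid circular section, d ≥ √(4A/π) = 52.18 mm.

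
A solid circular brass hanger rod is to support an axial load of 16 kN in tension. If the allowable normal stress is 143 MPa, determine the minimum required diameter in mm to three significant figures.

Required area A ≥ P/σ_allow = 16000/143 = 111.9 mm².
For a solid circular section, d ≥ √(4A/π) = 11.94 mm.

11.9 mm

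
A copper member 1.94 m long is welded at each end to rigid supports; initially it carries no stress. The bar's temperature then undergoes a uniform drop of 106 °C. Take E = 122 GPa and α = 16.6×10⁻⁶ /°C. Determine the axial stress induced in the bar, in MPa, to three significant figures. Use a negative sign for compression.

215 MPa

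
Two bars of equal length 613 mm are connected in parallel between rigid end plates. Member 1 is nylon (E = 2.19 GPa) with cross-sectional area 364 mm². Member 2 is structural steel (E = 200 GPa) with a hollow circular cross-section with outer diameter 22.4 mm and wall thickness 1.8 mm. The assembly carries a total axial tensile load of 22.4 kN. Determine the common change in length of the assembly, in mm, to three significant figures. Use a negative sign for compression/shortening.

A_2 = 116.5 mm².
Equal strain + equilibrium ⇒ each member carries load in proportion to AE: A₁E₁ = 797200 N, A₂E₂ = 23300000 N, ΣAE = 24100000 N.
δ = PL/ΣAE = 22400·613/24100000 = 0.5699 mm.

0.570 mm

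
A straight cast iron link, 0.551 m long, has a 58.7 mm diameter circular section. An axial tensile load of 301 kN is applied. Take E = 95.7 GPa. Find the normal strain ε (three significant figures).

A = 2706 mm².
σ = N/A = 111.2 MPa; ε = σ/E = 111.2/95700 = 1.162e-03.

0.00116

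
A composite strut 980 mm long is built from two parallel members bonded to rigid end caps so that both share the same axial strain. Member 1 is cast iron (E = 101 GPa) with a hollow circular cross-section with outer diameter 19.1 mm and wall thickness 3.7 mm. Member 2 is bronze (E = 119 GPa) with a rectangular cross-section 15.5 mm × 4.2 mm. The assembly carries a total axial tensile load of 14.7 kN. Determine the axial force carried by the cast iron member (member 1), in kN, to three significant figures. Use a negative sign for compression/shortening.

A_1 = 179 mm².
A_2 = 65.1 mm².
Equal strain + equilibrium ⇒ each member carries load in proportion to AE: A₁E₁ = 18080000 N, A₂E₂ = 7747000 N, ΣAE = 25830000 N.
F₁ = P·A₁E₁/ΣAE = 14700·18080000/25830000 = 10290 N.

10.3 kN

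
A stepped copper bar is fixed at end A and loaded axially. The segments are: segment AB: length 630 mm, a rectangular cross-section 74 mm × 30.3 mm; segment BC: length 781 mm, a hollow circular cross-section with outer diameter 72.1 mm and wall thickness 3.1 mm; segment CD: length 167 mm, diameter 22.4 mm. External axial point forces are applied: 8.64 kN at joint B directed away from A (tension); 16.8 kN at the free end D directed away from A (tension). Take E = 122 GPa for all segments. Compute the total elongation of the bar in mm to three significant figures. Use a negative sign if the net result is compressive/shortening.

Internal axial forces (sectioning from the free end, tension +): N_CD = 16.8 kN, N_BC = 16.8 kN, N_AB = 25.44 kN.
A_AB = 2242 mm².
A_BC = 672 mm².
A_CD = 394.1 mm².
δ_AB = 25440·630/(2242·122000) = 0.05859 mm
δ_BC = 16800·781/(672·122000) = 0.16 mm
δ_CD = 16800·167/(394.1·122000) = 0.05836 mm
δ = Σδ_i = 0.277 mm.

0.277 mm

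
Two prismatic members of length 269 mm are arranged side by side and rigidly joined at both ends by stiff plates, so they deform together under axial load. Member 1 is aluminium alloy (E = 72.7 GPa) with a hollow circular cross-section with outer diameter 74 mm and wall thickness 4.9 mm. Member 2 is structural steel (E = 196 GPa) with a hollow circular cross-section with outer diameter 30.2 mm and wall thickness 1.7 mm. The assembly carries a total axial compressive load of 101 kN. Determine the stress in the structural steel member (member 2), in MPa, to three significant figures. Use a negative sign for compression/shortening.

A_1 = 1064 mm².
A_2 = 152.2 mm².
Equal strain + equilibrium ⇒ each member carries load in proportion to AE: A₁E₁ = 77330000 N, A₂E₂ = 29830000 N, ΣAE = 107200000 N.
σ₂ = P·E₂/ΣAE = -101000·196000/107200000 = -184.7 MPa.

-185 MPa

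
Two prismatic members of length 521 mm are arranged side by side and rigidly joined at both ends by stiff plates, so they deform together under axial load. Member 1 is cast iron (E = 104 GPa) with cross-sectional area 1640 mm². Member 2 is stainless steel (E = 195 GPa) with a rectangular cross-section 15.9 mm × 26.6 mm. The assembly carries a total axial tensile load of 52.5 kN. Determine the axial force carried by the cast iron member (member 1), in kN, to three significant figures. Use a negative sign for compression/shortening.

A_2 = 422.9 mm².
Equal strain + equilibrium ⇒ each member carries load in proportion to AE: A₁E₁ = 170600000 N, A₂E₂ = 82470000 N, ΣAE = 253000000 N.
F₁ = P·A₁E₁/ΣAE = 52500·170600000/253000000 = 35390 N.

35.4 kN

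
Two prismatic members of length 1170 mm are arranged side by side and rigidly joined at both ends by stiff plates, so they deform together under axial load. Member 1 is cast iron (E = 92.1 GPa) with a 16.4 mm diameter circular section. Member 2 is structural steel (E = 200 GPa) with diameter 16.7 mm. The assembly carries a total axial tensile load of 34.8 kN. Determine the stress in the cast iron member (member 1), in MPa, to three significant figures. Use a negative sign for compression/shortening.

50.7 MPa

A_1 = 211.2 mm².
A_2 = 219 mm².
Equal strain + equilibrium ⇒ each member carries load in proportion to AE: A₁E₁ = 19460000 N, A₂E₂ = 43810000 N, ΣAE = 63260000 N.
σ₁ = P·E₁/ΣAE = 34800·92100/63260000 = 50.66 MPa.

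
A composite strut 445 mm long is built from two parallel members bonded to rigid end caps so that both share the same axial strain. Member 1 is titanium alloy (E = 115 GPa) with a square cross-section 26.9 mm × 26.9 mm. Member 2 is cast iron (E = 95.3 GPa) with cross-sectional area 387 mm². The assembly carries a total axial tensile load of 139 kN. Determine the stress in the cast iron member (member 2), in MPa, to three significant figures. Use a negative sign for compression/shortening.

110 MPa

A_1 = 723.6 mm².
Equal strain + equilibrium ⇒ each member carries load in proportion to AE: A₁E₁ = 83220000 N, A₂E₂ = 36880000 N, ΣAE = 120100000 N.
σ₂ = P·E₂/ΣAE = 139000·95300/120100000 = 110.3 MPa.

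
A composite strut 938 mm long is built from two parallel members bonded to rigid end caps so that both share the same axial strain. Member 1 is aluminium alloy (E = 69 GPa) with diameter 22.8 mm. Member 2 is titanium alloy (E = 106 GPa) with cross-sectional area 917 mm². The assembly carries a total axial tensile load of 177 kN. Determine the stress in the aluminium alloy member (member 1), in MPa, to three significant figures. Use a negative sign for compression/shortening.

97.4 MPa

A_1 = 408.3 mm².
Equal strain + equilibrium ⇒ each member carries load in proportion to AE: A₁E₁ = 28170000 N, A₂E₂ = 97200000 N, ΣAE = 125400000 N.
σ₁ = P·E₁/ΣAE = 177000·69000/125400000 = 97.41 MPa.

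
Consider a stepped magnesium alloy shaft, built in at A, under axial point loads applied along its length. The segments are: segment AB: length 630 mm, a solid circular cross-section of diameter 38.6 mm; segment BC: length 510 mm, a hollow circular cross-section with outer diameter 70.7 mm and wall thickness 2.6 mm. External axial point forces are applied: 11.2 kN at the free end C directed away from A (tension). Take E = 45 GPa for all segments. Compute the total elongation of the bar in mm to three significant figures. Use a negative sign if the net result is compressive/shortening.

0.362 mm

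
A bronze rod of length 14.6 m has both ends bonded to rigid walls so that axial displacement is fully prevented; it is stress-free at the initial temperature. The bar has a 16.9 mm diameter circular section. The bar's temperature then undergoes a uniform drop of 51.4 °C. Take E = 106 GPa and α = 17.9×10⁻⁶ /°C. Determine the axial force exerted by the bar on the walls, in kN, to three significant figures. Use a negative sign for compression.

Free thermal expansion αLΔT = 17.9e-6 · 14600 · -51.4 = -13.43 mm.
The walls impose strain ε = −(-13.43)/14600 = 9.2006e-04; σ = Eε = 106000 · 9.2006e-04 = 97.53 MPa.
Wall reaction R = σ·A = 97.53·224.3 = 21880 N = 21.88 kN.

21.9 kN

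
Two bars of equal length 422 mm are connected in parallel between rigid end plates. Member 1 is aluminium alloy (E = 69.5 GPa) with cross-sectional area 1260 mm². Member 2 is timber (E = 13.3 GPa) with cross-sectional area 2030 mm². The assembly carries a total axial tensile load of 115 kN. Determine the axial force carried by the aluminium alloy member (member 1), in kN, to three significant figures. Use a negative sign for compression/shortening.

87.9 kN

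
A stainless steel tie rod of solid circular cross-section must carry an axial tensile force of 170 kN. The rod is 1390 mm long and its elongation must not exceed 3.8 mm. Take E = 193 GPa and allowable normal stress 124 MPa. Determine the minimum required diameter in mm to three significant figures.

41.8 mm

Required area A ≥ P/σ_allow = 170000/124 = 1371 mm².
For a solid circular section, d ≥ √(4A/π) = 41.78 mm.
Elongation limit: A ≥ PL/(Eδ_allow) = 170000·1390/(193000·3.8) = 322.2 mm² ⇒ d ≥ 20.25 mm.
The stress limit governs.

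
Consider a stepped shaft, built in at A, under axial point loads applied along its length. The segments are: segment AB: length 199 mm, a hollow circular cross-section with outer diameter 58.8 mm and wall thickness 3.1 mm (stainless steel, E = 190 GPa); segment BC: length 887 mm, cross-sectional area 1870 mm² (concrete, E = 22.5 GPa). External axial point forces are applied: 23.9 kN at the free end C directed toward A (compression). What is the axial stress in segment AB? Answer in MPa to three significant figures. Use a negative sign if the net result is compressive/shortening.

Internal axial forces (sectioning from the free end, tension +): N_BC = -23.9 kN, N_AB = -23.9 kN.
A_AB = 542.5 mm².
σ_AB = N_AB/A_AB = -23900/542.5 = -44.06 MPa.

-44.1 MPa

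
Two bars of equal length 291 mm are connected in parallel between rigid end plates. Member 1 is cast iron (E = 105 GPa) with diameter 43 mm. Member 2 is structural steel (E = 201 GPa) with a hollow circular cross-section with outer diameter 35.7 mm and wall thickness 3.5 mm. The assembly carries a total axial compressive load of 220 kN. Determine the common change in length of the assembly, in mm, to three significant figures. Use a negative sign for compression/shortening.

-0.286 mm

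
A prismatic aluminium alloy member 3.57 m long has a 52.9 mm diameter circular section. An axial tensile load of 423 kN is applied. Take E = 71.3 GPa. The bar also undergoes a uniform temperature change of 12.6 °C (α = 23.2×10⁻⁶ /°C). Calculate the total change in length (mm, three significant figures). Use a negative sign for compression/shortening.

10.7 mm

A = 2198 mm².
δ_mech = NL/(AE) = 423000·3570/(2198·71300) = 9.636 mm.
δ_thermal = αLΔT = 23.2e-6·3570·12.6 = 1.044 mm.
δ = δ_mech + δ_thermal = 10.68 mm.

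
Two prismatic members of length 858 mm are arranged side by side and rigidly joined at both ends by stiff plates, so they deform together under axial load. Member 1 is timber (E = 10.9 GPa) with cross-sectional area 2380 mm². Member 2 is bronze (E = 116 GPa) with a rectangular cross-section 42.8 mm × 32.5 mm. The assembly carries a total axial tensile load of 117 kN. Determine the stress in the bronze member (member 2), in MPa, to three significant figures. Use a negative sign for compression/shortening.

A_2 = 1391 mm².
Equal strain + equilibrium ⇒ each member carries load in proportion to AE: A₁E₁ = 25940000 N, A₂E₂ = 161400000 N, ΣAE = 187300000 N.
σ₂ = P·E₂/ΣAE = 117000·116000/187300000 = 72.46 MPa.

72.5 MPa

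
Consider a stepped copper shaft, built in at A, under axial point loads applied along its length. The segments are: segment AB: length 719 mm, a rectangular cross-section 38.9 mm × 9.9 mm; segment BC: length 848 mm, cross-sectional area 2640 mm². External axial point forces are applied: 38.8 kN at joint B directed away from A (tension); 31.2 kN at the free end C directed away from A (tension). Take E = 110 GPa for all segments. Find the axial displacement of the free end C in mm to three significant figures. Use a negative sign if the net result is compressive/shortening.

1.28 mm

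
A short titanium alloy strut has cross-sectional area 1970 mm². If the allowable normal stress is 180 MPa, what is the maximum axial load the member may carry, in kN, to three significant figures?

P_max = σ_allow · A = 180 · 1970 = 354600 N = 354.6 kN.

355 kN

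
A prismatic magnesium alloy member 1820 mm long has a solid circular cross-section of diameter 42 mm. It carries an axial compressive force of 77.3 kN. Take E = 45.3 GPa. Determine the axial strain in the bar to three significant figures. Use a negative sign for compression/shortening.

-0.00123

A = 1385 mm².
σ = N/A = -55.79 MPa; ε = σ/E = -55.79/45300 = -1.232e-03.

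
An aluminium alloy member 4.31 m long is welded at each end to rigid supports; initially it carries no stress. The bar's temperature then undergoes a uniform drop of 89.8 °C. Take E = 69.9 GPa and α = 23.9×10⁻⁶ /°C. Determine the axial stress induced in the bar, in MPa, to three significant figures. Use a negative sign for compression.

150 MPa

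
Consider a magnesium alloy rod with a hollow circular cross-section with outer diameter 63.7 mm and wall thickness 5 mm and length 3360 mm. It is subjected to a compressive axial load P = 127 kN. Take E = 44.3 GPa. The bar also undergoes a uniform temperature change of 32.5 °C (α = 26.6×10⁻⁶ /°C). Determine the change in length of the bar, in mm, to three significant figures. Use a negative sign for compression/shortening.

A = 922.1 mm².
δ_mech = NL/(AE) = -127000·3360/(922.1·44300) = -10.45 mm.
δ_thermal = αLΔT = 26.6e-6·3360·32.5 = 2.905 mm.
δ = δ_mech + δ_thermal = -7.542 mm.

-7.54 mm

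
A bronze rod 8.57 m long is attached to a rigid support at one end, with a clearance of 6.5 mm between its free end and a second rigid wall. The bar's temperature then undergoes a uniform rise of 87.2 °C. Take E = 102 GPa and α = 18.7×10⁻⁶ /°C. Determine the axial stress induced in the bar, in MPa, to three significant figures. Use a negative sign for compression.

-89.0 MPa

Free thermal expansion αLΔT = 18.7e-6 · 8570 · 87.2 = 13.97 mm.
The walls engage after the gap closes; constrained expansion = 13.97 − 6.5 = 7.475 mm.
The walls impose strain ε = −(7.475)/8570 = -8.7218e-04; σ = Eε = 102000 · -8.7218e-04 = -88.96 MPa.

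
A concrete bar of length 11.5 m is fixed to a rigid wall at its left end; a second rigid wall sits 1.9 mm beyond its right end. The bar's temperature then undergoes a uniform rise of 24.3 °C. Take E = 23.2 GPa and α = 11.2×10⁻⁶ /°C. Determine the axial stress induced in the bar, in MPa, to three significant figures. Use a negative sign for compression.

Free thermal expansion αLΔT = 11.2e-6 · 11500 · 24.3 = 3.13 mm.
The walls engage after the gap closes; constrained expansion = 3.13 − 1.9 = 1.23 mm.
The walls impose strain ε = −(1.23)/11500 = -1.0694e-04; σ = Eε = 23200 · -1.0694e-04 = -2.481 MPa.

-2.48 MPa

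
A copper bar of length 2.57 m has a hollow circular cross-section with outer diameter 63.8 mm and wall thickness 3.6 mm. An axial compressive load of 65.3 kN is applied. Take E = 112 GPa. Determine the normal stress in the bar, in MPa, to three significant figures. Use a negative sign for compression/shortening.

-95.9 MPa

A = 680.8 mm².
σ = N/A = -65300/680.8 = -95.91 MPa.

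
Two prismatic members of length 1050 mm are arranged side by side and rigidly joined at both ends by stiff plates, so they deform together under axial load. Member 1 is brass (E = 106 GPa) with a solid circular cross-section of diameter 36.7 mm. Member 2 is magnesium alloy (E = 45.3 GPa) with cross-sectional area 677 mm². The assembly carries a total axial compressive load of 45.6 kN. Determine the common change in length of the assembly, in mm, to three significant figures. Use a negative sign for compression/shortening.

-0.335 mm

A_1 = 1058 mm².
Equal strain + equilibrium ⇒ each member carries load in proportion to AE: A₁E₁ = 112100000 N, A₂E₂ = 30670000 N, ΣAE = 142800000 N.
δ = PL/ΣAE = -45600·1050/142800000 = -0.3353 mm.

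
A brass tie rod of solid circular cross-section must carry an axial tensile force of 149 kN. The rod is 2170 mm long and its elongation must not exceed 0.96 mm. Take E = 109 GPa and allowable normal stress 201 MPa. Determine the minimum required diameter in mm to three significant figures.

62.7 mm

Required area A ≥ P/σ_allow = 149000/201 = 741.3 mm².
For a solid circular section, d ≥ √(4A/π) = 30.72 mm.
Elongation limit: A ≥ PL/(Eδ_allow) = 149000·2170/(109000·0.96) = 3090 mm² ⇒ d ≥ 62.72 mm.
The elongation limit governs.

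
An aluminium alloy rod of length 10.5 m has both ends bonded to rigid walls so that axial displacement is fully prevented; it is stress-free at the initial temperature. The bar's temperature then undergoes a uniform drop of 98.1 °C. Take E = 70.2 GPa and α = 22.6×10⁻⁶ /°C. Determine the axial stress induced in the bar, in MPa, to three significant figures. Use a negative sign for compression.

Free thermal expansion αLΔT = 22.6e-6 · 10500 · -98.1 = -23.28 mm.
The walls impose strain ε = −(-23.28)/10500 = 2.2171e-03; σ = Eε = 70200 · 2.2171e-03 = 155.6 MPa.

156 MPa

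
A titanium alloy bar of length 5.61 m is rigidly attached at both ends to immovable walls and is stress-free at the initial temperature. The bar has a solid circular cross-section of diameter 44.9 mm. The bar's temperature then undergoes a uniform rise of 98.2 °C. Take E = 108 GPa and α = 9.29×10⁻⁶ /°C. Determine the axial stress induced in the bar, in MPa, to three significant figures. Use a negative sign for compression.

-98.5 MPa

Free thermal expansion αLΔT = 9.29e-6 · 5610 · 98.2 = 5.118 mm.
The walls impose strain ε = −(5.118)/5610 = -9.1228e-04; σ = Eε = 108000 · -9.1228e-04 = -98.53 MPa.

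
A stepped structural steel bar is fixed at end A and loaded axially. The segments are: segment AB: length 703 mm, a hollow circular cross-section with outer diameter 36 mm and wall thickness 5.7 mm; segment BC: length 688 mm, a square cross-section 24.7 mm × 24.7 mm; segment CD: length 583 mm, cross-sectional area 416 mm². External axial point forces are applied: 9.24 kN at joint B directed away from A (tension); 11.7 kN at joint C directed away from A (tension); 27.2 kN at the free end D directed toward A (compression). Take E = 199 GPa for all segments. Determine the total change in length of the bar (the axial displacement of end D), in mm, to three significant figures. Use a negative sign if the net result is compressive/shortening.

-0.320 mm

Internal axial forces (sectioning from the free end, tension +): N_CD = -27.2 kN, N_BC = -15.5 kN, N_AB = -6.26 kN.
A_AB = 542.6 mm².
A_BC = 610.1 mm².
δ_AB = -6260·703/(542.6·199000) = -0.04076 mm
δ_BC = -15500·688/(610.1·199000) = -0.08784 mm
δ_CD = -27200·583/(416·199000) = -0.1916 mm
δ = Σδ_i = -0.3201 mm.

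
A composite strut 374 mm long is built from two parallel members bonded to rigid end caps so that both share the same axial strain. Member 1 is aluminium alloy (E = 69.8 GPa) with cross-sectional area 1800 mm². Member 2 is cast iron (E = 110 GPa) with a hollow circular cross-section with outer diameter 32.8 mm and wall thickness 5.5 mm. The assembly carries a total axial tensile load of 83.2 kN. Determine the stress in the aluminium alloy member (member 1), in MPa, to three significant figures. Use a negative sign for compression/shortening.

A_2 = 471.7 mm².
Equal strain + equilibrium ⇒ each member carries load in proportion to AE: A₁E₁ = 125600000 N, A₂E₂ = 51890000 N, ΣAE = 177500000 N.
σ₁ = P·E₁/ΣAE = 83200·69800/177500000 = 32.71 MPa.

32.7 MPa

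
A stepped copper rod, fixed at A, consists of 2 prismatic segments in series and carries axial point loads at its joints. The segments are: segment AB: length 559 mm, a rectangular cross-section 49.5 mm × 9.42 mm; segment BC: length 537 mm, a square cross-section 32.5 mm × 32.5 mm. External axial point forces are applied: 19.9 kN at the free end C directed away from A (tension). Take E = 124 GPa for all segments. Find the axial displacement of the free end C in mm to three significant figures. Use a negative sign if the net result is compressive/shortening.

Internal axial forces (sectioning from the free end, tension +): N_BC = 19.9 kN, N_AB = 19.9 kN.
A_AB = 466.3 mm².
A_BC = 1056 mm².
δ_AB = 19900·559/(466.3·124000) = 0.1924 mm
δ_BC = 19900·537/(1056·124000) = 0.08159 mm
δ = Σδ_i = 0.274 mm.

0.274 mm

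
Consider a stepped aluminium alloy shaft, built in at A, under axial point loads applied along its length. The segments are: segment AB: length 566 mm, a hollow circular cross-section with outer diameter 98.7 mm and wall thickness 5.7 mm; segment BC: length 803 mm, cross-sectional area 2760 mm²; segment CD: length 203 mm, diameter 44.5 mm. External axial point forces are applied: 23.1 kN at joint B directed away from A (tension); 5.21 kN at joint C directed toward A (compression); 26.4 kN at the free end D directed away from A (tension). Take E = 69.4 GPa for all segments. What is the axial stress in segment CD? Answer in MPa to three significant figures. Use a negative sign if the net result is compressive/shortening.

17.0 MPa

Internal axial forces (sectioning from the free end, tension +): N_CD = 26.4 kN, N_BC = 21.19 kN, N_AB = 44.29 kN.
A_CD = 1555 mm².
σ_CD = N_CD/A_CD = 26400/1555 = 16.97 MPa.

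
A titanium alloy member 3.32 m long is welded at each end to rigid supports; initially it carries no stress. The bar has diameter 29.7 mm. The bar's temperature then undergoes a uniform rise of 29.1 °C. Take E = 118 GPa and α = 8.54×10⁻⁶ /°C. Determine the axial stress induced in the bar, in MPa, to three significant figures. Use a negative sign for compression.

-29.3 MPa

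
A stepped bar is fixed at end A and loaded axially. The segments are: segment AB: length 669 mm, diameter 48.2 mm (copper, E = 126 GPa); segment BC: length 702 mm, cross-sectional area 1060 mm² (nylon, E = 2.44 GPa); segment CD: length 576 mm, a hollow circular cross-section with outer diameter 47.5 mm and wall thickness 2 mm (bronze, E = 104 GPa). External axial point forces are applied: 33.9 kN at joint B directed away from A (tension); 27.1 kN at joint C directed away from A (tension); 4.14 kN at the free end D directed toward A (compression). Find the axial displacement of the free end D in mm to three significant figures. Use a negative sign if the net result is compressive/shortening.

6.32 mm

Internal axial forces (sectioning from the free end, tension +): N_CD = -4.14 kN, N_BC = 22.96 kN, N_AB = 56.86 kN.
A_AB = 1825 mm².
A_CD = 285.9 mm².
δ_AB = 56860·669/(1825·126000) = 0.1655 mm
δ_BC = 22960·702/(1060·2440) = 6.232 mm
δ_CD = -4140·576/(285.9·104000) = -0.0802 mm
δ = Σδ_i = 6.317 mm.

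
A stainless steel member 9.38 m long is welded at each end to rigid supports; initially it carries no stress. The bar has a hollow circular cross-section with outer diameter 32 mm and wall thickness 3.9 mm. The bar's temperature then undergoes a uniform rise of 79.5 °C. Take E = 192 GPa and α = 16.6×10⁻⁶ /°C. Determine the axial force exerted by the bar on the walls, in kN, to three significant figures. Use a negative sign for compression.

Free thermal expansion αLΔT = 16.6e-6 · 9380 · 79.5 = 12.38 mm.
The walls impose strain ε = −(12.38)/9380 = -1.3197e-03; σ = Eε = 192000 · -1.3197e-03 = -253.4 MPa.
Wall reaction R = σ·A = -253.4·344.3 = -87240 N = -87.24 kN.

-87.2 kN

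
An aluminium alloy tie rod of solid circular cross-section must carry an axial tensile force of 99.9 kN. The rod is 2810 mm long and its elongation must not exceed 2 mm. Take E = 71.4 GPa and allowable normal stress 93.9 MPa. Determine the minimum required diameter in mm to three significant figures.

50.0 mm

Required area A ≥ P/σ_allow = 99900/93.9 = 1064 mm².
For a solid circular section, d ≥ √(4A/π) = 36.8 mm.
Elongation limit: A ≥ PL/(Eδ_allow) = 99900·2810/(71400·2) = 1966 mm² ⇒ d ≥ 50.03 mm.
The elongation limit governs.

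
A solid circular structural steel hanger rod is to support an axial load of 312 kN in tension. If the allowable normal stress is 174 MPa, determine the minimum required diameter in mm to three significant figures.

47.8 mm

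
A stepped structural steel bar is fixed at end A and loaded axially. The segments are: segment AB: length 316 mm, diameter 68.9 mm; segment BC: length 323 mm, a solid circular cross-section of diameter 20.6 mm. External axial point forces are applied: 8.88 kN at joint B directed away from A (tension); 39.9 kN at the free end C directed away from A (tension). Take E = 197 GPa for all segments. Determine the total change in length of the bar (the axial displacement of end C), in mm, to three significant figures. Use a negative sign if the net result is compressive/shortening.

Internal axial forces (sectioning from the free end, tension +): N_BC = 39.9 kN, N_AB = 48.78 kN.
A_AB = 3728 mm².
A_BC = 333.3 mm².
δ_AB = 48780·316/(3728·197000) = 0.02099 mm
δ_BC = 39900·323/(333.3·197000) = 0.1963 mm
δ = Σδ_i = 0.2173 mm.

0.217 mm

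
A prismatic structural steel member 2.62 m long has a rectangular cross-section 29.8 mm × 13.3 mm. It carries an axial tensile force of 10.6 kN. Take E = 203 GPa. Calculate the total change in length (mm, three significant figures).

A = 396.3 mm².
δ_mech = NL/(AE) = 10600·2620/(396.3·203000) = 0.3452 mm.

0.345 mm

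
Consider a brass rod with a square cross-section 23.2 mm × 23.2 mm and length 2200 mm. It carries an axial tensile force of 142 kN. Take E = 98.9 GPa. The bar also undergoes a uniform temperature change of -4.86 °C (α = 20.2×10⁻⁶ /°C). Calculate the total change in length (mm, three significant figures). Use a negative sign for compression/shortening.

5.65 mm

A = 538.2 mm².
δ_mech = NL/(AE) = 142000·2200/(538.2·98900) = 5.869 mm.
δ_thermal = αLΔT = 20.2e-6·2200·-4.86 = -0.216 mm.
δ = δ_mech + δ_thermal = 5.653 mm.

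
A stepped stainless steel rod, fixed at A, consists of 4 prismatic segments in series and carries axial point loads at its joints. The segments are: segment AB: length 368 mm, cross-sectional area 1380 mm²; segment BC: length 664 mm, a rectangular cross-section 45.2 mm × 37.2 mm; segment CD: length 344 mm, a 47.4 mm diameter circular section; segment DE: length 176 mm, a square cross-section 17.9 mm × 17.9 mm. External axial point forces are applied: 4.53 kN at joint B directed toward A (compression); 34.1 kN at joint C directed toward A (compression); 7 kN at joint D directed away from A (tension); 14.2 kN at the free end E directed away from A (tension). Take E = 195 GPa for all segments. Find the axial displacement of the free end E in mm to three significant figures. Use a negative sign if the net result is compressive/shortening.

0.0112 mm

Internal axial forces (sectioning from the free end, tension +): N_DE = 14.2 kN, N_CD = 21.2 kN, N_BC = -12.9 kN, N_AB = -17.43 kN.
A_BC = 1681 mm².
A_CD = 1765 mm².
A_DE = 320.4 mm².
δ_AB = -17430·368/(1380·195000) = -0.02384 mm
δ_BC = -12900·664/(1681·195000) = -0.02612 mm
δ_CD = 21200·344/(1765·195000) = 0.02119 mm
δ_DE = 14200·176/(320.4·195000) = 0.04 mm
δ = Σδ_i = 0.01123 mm.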